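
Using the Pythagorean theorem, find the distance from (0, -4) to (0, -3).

√(Σ(x_i - y_i)²) = √((0 - 0)² + (-4 - (-3))²)
= √(0² + (-1)²) = √(0 + 1) = √1 = 1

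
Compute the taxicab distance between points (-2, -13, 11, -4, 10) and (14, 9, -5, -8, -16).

Σ|x_i - y_i| = |-2 - 14| + |-13 - 9| + |11 - (-5)| + |-4 - (-8)| + |10 - (-16)| = 16 + 22 + 16 + 4 + 26 = 84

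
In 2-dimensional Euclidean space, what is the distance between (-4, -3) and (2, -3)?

√(Σ(x_i - y_i)²) = √((-4 - 2)² + (-3 - (-3))²)
= √((-6)² + 0²) = √(36 + 0) = √36 = 6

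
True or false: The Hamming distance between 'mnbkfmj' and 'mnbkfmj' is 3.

Differing positions: none. Hamming distance = 0, so the claim that d_H = 3 is false.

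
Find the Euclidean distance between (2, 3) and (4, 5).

√(Σ(x_i - y_i)²) = √((2 - 4)² + (3 - 5)²)
= √((-2)² + (-2)²) = √(4 + 4) = √8 ≈ 2.8284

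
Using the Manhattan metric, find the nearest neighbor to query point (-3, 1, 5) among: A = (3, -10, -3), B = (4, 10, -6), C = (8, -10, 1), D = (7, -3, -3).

Distances: d(A) = 25, d(B) = 27, d(C) = 26, d(D) = 22. Nearest: D = (7, -3, -3) with distance 22.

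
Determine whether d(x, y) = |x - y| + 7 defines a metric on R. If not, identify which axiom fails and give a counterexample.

No. d fails identity of indiscernibles (specifically d(x,x) = 0): d(7, 7) = |7 - 7| + 7 = 0 + 7 = 7 ≠ 0.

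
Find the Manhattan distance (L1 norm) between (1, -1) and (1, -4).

Σ|x_i - y_i| = |1 - 1| + |-1 - (-4)| = 0 + 3 = 3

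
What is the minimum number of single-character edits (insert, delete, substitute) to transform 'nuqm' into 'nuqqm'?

Let D[i][j] be the edit distance between the first i characters of 'nuqm' and the first j characters of 'nuqqm', with D[i][0] = i, D[0][j] = j, and D[i][j] = D[i-1][j-1] if the characters match, else 1 + min(D[i-1][j], D[i][j-1], D[i-1][j-1]). Filling the table (rows: prefixes of 'nuqm', columns: prefixes of 'nuqqm'):
     ε  n  u  q  q  m
  ε  0  1  2  3  4  5
  n  1  0  1  2  3  4
  u  2  1  0  1  2  3
  q  3  2  1  0  1  2
  m  4  3  2  1  1  1
The bottom-right entry gives D[4][5] = 1, so no sequence of fewer than 1 edit works. Backtracking through the table gives one optimal edit sequence (1 edit):
  nuqm → nuqqm (ins q @3)
Edit distance = 1.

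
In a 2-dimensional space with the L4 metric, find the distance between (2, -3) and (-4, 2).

(Σ|x_i - y_i|^4)^(1/4) = (|2 - (-4)|^4 + |-3 - 2|^4)^(1/4)
= (6^4 + 5^4)^(1/4) = (1296 + 625)^(1/4) = (1921)^(1/4) ≈ 6.6204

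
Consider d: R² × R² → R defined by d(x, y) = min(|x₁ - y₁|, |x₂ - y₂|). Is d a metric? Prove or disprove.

No. d fails identity of indiscernibles: take x = (3, 0) and y = (3, 5). Then d(x,y) = min(|3 - 3|, |0 - 5|) = min(0, 5) = 0, yet x ≠ y.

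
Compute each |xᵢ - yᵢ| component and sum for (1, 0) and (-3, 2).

Σ|x_i - y_i| = |1 - (-3)| + |0 - 2| = 4 + 2 = 6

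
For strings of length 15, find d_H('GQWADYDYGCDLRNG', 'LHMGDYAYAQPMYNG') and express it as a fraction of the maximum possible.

Differing positions: 1, 2, 3, 4, 7, 9, 10, 11, 12, 13. Hamming distance = 10. The maximum possible Hamming distance for length-15 strings is 15, so d_H/15 = 10/15 ≈ 0.6667.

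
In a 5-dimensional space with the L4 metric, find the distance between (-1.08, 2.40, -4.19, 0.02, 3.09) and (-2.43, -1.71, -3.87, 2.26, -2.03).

(Σ|x_i - y_i|^4)^(1/4) = (|-1.08 - (-2.43)|^4 + |2.4 - (-1.71)|^4 + |-4.19 - (-3.87)|^4 + |0.02 - 2.26|^4 + |3.09 - (-2.03)|^4)^(1/4)
= (1.35^4 + 4.11^4 + 0.32^4 + 2.24^4 + 5.12^4)^(1/4) ≈ (3.3215 + 285.343 + 0.0105 + 25.1763 + 687.1948)^(1/4) = (1001.0461)^(1/4) ≈ 5.6249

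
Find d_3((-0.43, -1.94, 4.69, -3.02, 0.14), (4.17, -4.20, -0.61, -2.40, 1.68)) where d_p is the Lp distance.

(Σ|x_i - y_i|^3)^(1/3) = (|-0.43 - 4.17|^3 + |-1.94 - (-4.2)|^3 + |4.69 - (-0.61)|^3 + |-3.02 - (-2.4)|^3 + |0.14 - 1.68|^3)^(1/3)
= (4.6^3 + 2.26^3 + 5.3^3 + 0.62^3 + 1.54^3)^(1/3) ≈ (97.336 + 11.5432 + 148.877 + 0.2383 + 3.6523)^(1/3) = (261.6468)^(1/3) ≈ 6.396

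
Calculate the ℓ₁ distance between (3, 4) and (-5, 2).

Σ|x_i - y_i| = |3 - (-5)| + |4 - 2| = 8 + 2 = 10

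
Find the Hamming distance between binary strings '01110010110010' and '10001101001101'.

Differing positions: 1, 2, 3, 4, 5, 6, 7, 8, 9, 10, 11, 12, 13, 14. Hamming distance = 14.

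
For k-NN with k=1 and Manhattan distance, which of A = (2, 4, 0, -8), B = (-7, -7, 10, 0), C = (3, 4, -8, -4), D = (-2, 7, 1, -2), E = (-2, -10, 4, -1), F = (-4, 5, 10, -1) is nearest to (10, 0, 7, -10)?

Distances: d(A) = 21, d(B) = 37, d(C) = 32, d(D) = 33, d(E) = 34, d(F) = 31. Nearest: A = (2, 4, 0, -8) with distance 21.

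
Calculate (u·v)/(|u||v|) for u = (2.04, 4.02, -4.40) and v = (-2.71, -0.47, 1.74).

With u = (2.04, 4.02, -4.40), v = (-2.71, -0.47, 1.74):
u·v = 2.04·(-2.71) + 4.02·(-0.47) + (-4.4)·1.74 = (-5.5284) + (-1.8894) + (-7.656) = -15.0738.
|u| = √(2.04² + 4.02² + (-4.4)²) = √(4.1616 + 16.1604 + 19.36) = √39.682, |v| = √((-2.71)² + (-0.47)² + 1.74²) = √(7.3441 + 0.2209 + 3.0276) = √10.5926.
cos θ = (u·v)/(|u||v|) = -15.0738/(√39.682·√10.5926) ≈ -0.7352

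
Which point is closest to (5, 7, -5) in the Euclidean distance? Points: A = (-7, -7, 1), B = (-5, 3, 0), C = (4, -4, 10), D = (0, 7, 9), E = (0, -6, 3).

Distances: d(A) ≈ 19.3907, d(B) ≈ 11.8743, d(C) ≈ 18.6279, d(D) ≈ 14.8661, d(E) ≈ 16.0624. Nearest: B = (-5, 3, 0) with distance 11.8743.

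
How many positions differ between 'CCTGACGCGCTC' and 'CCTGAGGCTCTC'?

Differing positions: 6, 9. Hamming distance = 2.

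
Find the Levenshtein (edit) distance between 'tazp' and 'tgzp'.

Let D[i][j] be the edit distance between the first i characters of 'tazp' and the first j characters of 'tgzp', with D[i][0] = i, D[0][j] = j, and D[i][j] = D[i-1][j-1] if the characters match, else 1 + min(D[i-1][j], D[i][j-1], D[i-1][j-1]). Filling the table (rows: prefixes of 'tazp', columns: prefixes of 'tgzp'):
     ε  t  g  z  p
  ε  0  1  2  3  4
  t  1  0  1  2  3
  a  2  1  1  2  3
  z  3  2  2  1  2
  p  4  3  3  2  1
The bottom-right entry gives D[4][4] = 1, so no sequence of fewer than 1 edit works. Backtracking through the table gives one optimal edit sequence (1 edit):
  tazp → tgzp (sub a→g @2)
Edit distance = 1.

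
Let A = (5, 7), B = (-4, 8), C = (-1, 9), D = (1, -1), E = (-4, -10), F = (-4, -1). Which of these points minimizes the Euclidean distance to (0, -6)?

Distances: d(A) ≈ 13.9284, d(B) ≈ 14.5602, d(C) ≈ 15.0333, d(D) ≈ 5.099, d(E) ≈ 5.6569, d(F) ≈ 6.4031. Nearest: D = (1, -1) with distance 5.099.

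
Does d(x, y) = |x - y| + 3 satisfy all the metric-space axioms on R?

No. d fails identity of indiscernibles (specifically d(x,x) = 0): d(-1, -1) = |-1 - (-1)| + 3 = 0 + 3 = 3 ≠ 0.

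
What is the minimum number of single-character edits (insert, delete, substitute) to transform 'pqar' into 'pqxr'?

Let D[i][j] be the edit distance between the first i characters of 'pqar' and the first j characters of 'pqxr', with D[i][0] = i, D[0][j] = j, and D[i][j] = D[i-1][j-1] if the characters match, else 1 + min(D[i-1][j], D[i][j-1], D[i-1][j-1]). Filling the table (rows: prefixes of 'pqar', columns: prefixes of 'pqxr'):
     ε  p  q  x  r
  ε  0  1  2  3  4
  p  1  0  1  2  3
  q  2  1  0  1  2
  a  3  2  1  1  2
  r  4  3  2  2  1
The bottom-right entry gives D[4][4] = 1, so no sequence of fewer than 1 edit works. Backtracking through the table gives one optimal edit sequence (1 edit):
  pqar → pqxr (sub a→x @3)
Edit distance = 1.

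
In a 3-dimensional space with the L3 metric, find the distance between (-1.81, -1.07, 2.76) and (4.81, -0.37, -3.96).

(Σ|x_i - y_i|^3)^(1/3) = (|-1.81 - 4.81|^3 + |-1.07 - (-0.37)|^3 + |2.76 - (-3.96)|^3)^(1/3)
= (6.62^3 + 0.7^3 + 6.72^3)^(1/3) ≈ (290.1175 + 0.343 + 303.4644)^(1/3) = (593.9249)^(1/3) ≈ 8.4058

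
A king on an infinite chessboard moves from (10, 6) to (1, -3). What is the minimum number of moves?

max(|x_i - y_i|) = max(|10 - 1|, |6 - (-3)|) = max(9, 9) = 9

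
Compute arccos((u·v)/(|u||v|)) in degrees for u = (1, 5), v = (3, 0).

With u = (1, 5), v = (3, 0):
u·v = 1·3 + 5·0 = 3 + 0 = 3.
|u| = √(1² + 5²) = √26, |v| = √(3² + 0²) = √9, so |u||v| = √(26·9) = √234.
cos θ = (u·v)/(|u||v|) = 3/√234 ≈ 0.196116
θ = arccos(0.196116) ≈ 78.69°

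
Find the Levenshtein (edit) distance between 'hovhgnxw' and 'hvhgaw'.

Let D[i][j] be the edit distance between the first i characters of 'hovhgnxw' and the first j characters of 'hvhgaw', with D[i][0] = i, D[0][j] = j, and D[i][j] = D[i-1][j-1] if the characters match, else 1 + min(D[i-1][j], D[i][j-1], D[i-1][j-1]). Filling the table (rows: prefixes of 'hovhgnxw', columns: prefixes of 'hvhgaw'):
     ε  h  v  h  g  a  w
  ε  0  1  2  3  4  5  6
  h  1  0  1  2  3  4  5
  o  2  1  1  2  3  4  5
  v  3  2  1  2  3  4  5
  h  4  3  2  1  2  3  4
  g  5  4  3  2  1  2  3
  n  6  5  4  3  2  2  3
  x  7  6  5  4  3  3  3
  w  8  7  6  5  4  4  3
The bottom-right entry gives D[8][6] = 3, so no sequence of fewer than 3 edits works. Backtracking through the table gives one optimal edit sequence (3 edits):
  hovhgnxw → hvhgnxw (del o @2)
  hvhgnxw → hvhgxw (del n @5)
  hvhgxw → hvhgaw (sub x→a @5)
Edit distance = 3.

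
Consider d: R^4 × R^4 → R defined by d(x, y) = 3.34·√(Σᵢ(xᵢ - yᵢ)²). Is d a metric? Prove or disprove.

Yes. The L2 (Euclidean) norm induces a metric on R^4, and multiplying a metric by a positive constant 3.34 > 0 preserves all four axioms: non-negativity (3.34·||x-y|| ≥ 0), identity (3.34·||x-y|| = 0 ⟺ ||x-y|| = 0 ⟺ x = y), symmetry (||x-y|| = ||y-x||), and the triangle inequality (3.34·||x-z|| ≤ 3.34·||x-y|| + 3.34·||y-z||). So d is a metric.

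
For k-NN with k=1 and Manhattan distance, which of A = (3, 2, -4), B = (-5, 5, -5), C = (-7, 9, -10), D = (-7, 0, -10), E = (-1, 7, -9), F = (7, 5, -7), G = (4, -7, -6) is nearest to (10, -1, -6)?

Distances: d(A) = 12, d(B) = 22, d(C) = 31, d(D) = 22, d(E) = 22, d(F) = 10, d(G) = 12. Nearest: F = (7, 5, -7) with distance 10.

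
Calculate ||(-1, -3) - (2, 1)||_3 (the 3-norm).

(Σ|x_i - y_i|^3)^(1/3) = (|-1 - 2|^3 + |-3 - 1|^3)^(1/3)
= (3^3 + 4^3)^(1/3) = (27 + 64)^(1/3) = (91)^(1/3) ≈ 4.4979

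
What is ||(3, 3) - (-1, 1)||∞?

max(|x_i - y_i|) = max(|3 - (-1)|, |3 - 1|) = max(4, 2) = 4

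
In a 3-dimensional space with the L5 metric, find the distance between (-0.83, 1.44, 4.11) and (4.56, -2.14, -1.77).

(Σ|x_i - y_i|^5)^(1/5) = (|-0.83 - 4.56|^5 + |1.44 - (-2.14)|^5 + |4.11 - (-1.77)|^5)^(1/5)
= (5.39^5 + 3.58^5 + 5.88^5)^(1/5) ≈ (4549.2921 + 588.0512 + 7028.8881)^(1/5) = (12166.2314)^(1/5) ≈ 6.5619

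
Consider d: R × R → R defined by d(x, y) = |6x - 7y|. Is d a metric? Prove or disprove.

No. d fails symmetry: d(5, 4) = |6·5 - 7·4| = |2| = 2, but d(4, 5) = |6·4 - 7·5| = |-11| = 11. Since 2 ≠ 11, d(x,y) ≠ d(y,x) in general.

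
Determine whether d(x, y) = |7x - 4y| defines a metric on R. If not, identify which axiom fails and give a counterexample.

No. d fails symmetry: d(4, 9) = |7·4 - 4·9| = |-8| = 8, but d(9, 4) = |7·9 - 4·4| = |47| = 47. Since 8 ≠ 47, d(x,y) ≠ d(y,x) in general.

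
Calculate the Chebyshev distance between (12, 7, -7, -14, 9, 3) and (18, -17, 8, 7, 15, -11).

max(|x_i - y_i|) = max(|12 - 18|, |7 - (-17)|, |-7 - 8|, |-14 - 7|, |9 - 15|, |3 - (-11)|) = max(6, 24, 15, 21, 6, 14) = 24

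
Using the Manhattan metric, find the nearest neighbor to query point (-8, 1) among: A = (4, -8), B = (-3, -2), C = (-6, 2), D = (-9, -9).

Distances: d(A) = 21, d(B) = 8, d(C) = 3, d(D) = 11. Nearest: C = (-6, 2) with distance 3.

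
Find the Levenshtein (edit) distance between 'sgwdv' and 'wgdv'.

Let D[i][j] be the edit distance between the first i characters of 'sgwdv' and the first j characters of 'wgdv', with D[i][0] = i, D[0][j] = j, and D[i][j] = D[i-1][j-1] if the characters match, else 1 + min(D[i-1][j], D[i][j-1], D[i-1][j-1]). Filling the table (rows: prefixes of 'sgwdv', columns: prefixes of 'wgdv'):
     ε  w  g  d  v
  ε  0  1  2  3  4
  s  1  1  2  3  4
  g  2  2  1  2  3
  w  3  2  2  2  3
  d  4  3  3  2  3
  v  5  4  4  3  2
The bottom-right entry gives D[5][4] = 2, so no sequence of fewer than 2 edits works. Backtracking through the table gives one optimal edit sequence (2 edits):
  sgwdv → wgwdv (sub s→w @1)
  wgwdv → wgdv (del w @3)
Edit distance = 2.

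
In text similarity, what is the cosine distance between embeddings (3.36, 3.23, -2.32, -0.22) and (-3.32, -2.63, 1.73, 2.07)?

With u = (3.36, 3.23, -2.32, -0.22), v = (-3.32, -2.63, 1.73, 2.07):
u·v = 3.36·(-3.32) + 3.23·(-2.63) + (-2.32)·1.73 + (-0.22)·2.07 = (-11.1552) + (-8.4949) + (-4.0136) + (-0.4554) = -24.1191.
|u| = √(3.36² + 3.23² + (-2.32)² + (-0.22)²) = √(11.2896 + 10.4329 + 5.3824 + 0.0484) = √27.1533, |v| = √((-3.32)² + (-2.63)² + 1.73² + 2.07²) = √(11.0224 + 6.9169 + 2.9929 + 4.2849) = √25.2171.
cos θ = (u·v)/(|u||v|) = -24.1191/(√27.1533·√25.2171) ≈ -0.9217
Cosine distance = 1 - cos θ ≈ 1 - (-0.9217) = 1.9217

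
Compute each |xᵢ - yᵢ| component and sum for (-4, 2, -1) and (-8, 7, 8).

Σ|x_i - y_i| = |-4 - (-8)| + |2 - 7| + |-1 - 8| = 4 + 5 + 9 = 18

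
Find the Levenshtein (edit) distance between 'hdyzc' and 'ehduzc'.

Let D[i][j] be the edit distance between the first i characters of 'hdyzc' and the first j characters of 'ehduzc', with D[i][0] = i, D[0][j] = j, and D[i][j] = D[i-1][j-1] if the characters match, else 1 + min(D[i-1][j], D[i][j-1], D[i-1][j-1]). Filling the table (rows: prefixes of 'hdyzc', columns: prefixes of 'ehduzc'):
     ε  e  h  d  u  z  c
  ε  0  1  2  3  4  5  6
  h  1  1  1  2  3  4  5
  d  2  2  2  1  2  3  4
  y  3  3  3  2  2  3  4
  z  4  4  4  3  3  2  3
  c  5  5  5  4  4  3  2
The bottom-right entry gives D[5][6] = 2, so no sequence of fewer than 2 edits works. Backtracking through the table gives one optimal edit sequence (2 edits):
  hdyzc → ehdyzc (ins e @1)
  ehdyzc → ehduzc (sub y→u @4)
Edit distance = 2.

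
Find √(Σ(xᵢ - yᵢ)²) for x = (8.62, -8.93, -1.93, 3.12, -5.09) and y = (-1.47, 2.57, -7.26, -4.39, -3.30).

√(Σ(x_i - y_i)²) = √((8.62 - (-1.47))² + (-8.93 - 2.57)² + (-1.93 - (-7.26))² + (3.12 - (-4.39))² + (-5.09 - (-3.3))²)
= √(10.09² + (-11.5)² + 5.33² + 7.51² + (-1.79)²) = √(101.8081 + 132.25 + 28.4089 + 56.4001 + 3.2041) = √322.0712 ≈ 17.9463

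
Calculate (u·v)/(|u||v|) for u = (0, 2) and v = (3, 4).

With u = (0, 2), v = (3, 4):
u·v = 0·3 + 2·4 = 0 + 8 = 8.
|u| = √(0² + 2²) = √4, |v| = √(3² + 4²) = √25, so |u||v| = √(4·25) = √100 = 10.
cos θ = (u·v)/(|u||v|) = 8/10 = 0.8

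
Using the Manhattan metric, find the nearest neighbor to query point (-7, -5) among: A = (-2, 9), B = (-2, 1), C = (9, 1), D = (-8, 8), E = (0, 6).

Distances: d(A) = 19, d(B) = 11, d(C) = 22, d(D) = 14, d(E) = 18. Nearest: B = (-2, 1) with distance 11.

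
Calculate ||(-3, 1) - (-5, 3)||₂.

√(Σ(x_i - y_i)²) = √((-3 - (-5))² + (1 - 3)²)
= √(2² + (-2)²) = √(4 + 4) = √8 ≈ 2.8284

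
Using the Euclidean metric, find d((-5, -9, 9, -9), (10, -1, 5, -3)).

√(Σ(x_i - y_i)²) = √((-5 - 10)² + (-9 - (-1))² + (9 - 5)² + (-9 - (-3))²)
= √((-15)² + (-8)² + 4² + (-6)²) = √(225 + 64 + 16 + 36) = √341 ≈ 18.4662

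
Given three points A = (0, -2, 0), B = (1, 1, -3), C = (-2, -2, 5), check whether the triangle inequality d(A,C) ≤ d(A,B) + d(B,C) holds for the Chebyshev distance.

d(A,B) = max(1, 3, 3) = 3, d(B,C) = max(3, 3, 8) = 8, d(A,C) = max(2, 0, 5) = 5.
d(A,C) = 5 ≤ 3 + 8 = 11. Triangle inequality is satisfied.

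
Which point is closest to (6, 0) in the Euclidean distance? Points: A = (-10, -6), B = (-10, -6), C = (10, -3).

Distances: d(A) ≈ 17.088, d(B) ≈ 17.088, d(C) = 5. Nearest: C = (10, -3) with distance 5.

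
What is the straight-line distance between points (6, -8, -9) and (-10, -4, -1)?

√(Σ(x_i - y_i)²) = √((6 - (-10))² + (-8 - (-4))² + (-9 - (-1))²)
= √(16² + (-4)² + (-8)²) = √(256 + 16 + 64) = √336 ≈ 18.3303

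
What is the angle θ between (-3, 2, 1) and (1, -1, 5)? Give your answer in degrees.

With u = (-3, 2, 1), v = (1, -1, 5):
u·v = (-3)·1 + 2·(-1) + 1·5 = (-3) + (-2) + 5 = 0.
|u| = √((-3)² + 2² + 1²) = √14, |v| = √(1² + (-1)² + 5²) = √27, so |u||v| = √(14·27) = √378.
cos θ = (u·v)/(|u||v|) = 0/√378 = 0 (the vectors are orthogonal)
θ = arccos(0) = 90°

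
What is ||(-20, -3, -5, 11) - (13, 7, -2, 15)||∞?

max(|x_i - y_i|) = max(|-20 - 13|, |-3 - 7|, |-5 - (-2)|, |11 - 15|) = max(33, 10, 3, 4) = 33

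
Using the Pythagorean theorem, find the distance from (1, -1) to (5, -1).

√(Σ(x_i - y_i)²) = √((1 - 5)² + (-1 - (-1))²)
= √((-4)² + 0²) = √(16 + 0) = √16 = 4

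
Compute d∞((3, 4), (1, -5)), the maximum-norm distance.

max(|x_i - y_i|) = max(|3 - 1|, |4 - (-5)|) = max(2, 9) = 9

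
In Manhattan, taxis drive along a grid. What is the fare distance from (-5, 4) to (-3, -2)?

Σ|x_i - y_i| = |-5 - (-3)| + |4 - (-2)| = 2 + 6 = 8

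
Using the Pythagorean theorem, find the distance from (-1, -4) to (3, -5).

√(Σ(x_i - y_i)²) = √((-1 - 3)² + (-4 - (-5))²)
= √((-4)² + 1²) = √(16 + 1) = √17 ≈ 4.1231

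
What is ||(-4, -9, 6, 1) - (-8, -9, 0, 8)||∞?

max(|x_i - y_i|) = max(|-4 - (-8)|, |-9 - (-9)|, |6 - 0|, |1 - 8|) = max(4, 0, 6, 7) = 7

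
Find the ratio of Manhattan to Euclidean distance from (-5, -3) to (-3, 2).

L1 = |-5 - (-3)| + |-3 - 2| = 2 + 5 = 7
L2 = √(2² + 5²) = √29 ≈ 5.3852
L1 ≥ L2 always (equality iff movement is along one axis); L1 > L2 here.
Ratio L1/L2 = 7/√29 ≈ 1.2999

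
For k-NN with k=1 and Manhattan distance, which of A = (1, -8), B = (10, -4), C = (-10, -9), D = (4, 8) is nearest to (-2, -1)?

Distances: d(A) = 10, d(B) = 15, d(C) = 16, d(D) = 15. Nearest: A = (1, -8) with distance 10.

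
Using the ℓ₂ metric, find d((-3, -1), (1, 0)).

√(Σ(x_i - y_i)²) = √((-3 - 1)² + (-1 - 0)²)
= √((-4)² + (-1)²) = √(16 + 1) = √17 ≈ 4.1231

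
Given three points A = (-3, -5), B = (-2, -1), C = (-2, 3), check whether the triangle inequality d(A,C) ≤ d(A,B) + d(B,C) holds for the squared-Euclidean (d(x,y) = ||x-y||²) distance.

d(A,B) = 1² + 4² = 17, d(B,C) = 0² + 4² = 16, d(A,C) = 1² + 8² = 65.
d(A,C) = 65 > 17 + 16 = 33. Triangle inequality is VIOLATED. (Squared-Euclidean is not a metric — this is a counterexample.)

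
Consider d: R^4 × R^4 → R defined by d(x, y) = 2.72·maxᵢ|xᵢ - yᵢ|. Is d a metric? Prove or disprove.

Yes. The L∞ (Chebyshev) norm induces a metric on R^4, and multiplying a metric by a positive constant 2.72 > 0 preserves all four axioms: non-negativity (2.72·||x-y|| ≥ 0), identity (2.72·||x-y|| = 0 ⟺ ||x-y|| = 0 ⟺ x = y), symmetry (||x-y|| = ||y-x||), and the triangle inequality (2.72·||x-z|| ≤ 2.72·||x-y|| + 2.72·||y-z||). So d is a metric.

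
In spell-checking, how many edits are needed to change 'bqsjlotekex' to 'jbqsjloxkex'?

Let D[i][j] be the edit distance between the first i characters of 'bqsjlotekex' and the first j characters of 'jbqsjloxkex', with D[i][0] = i, D[0][j] = j, and D[i][j] = D[i-1][j-1] if the characters match, else 1 + min(D[i-1][j], D[i][j-1], D[i-1][j-1]). Filling the table (rows: prefixes of 'bqsjlotekex', columns: prefixes of 'jbqsjloxkex'):
     ε  j  b  q  s  j  l  o  x  k  e  x
  ε  0  1  2  3  4  5  6  7  8  9 10 11
  b  1  1  1  2  3  4  5  6  7  8  9 10
  q  2  2  2  1  2  3  4  5  6  7  8  9
  s  3  3  3  2  1  2  3  4  5  6  7  8
  j  4  3  4  3  2  1  2  3  4  5  6  7
  l  5  4  4  4  3  2  1  2  3  4  5  6
  o  6  5  5  5  4  3  2  1  2  3  4  5
  t  7  6  6  6  5  4  3  2  2  3  4  5
  e  8  7  7  7  6  5  4  3  3  3  3  4
  k  9  8  8  8  7  6  5  4  4  3  4  4
  e 10  9  9  9  8  7  6  5  5  4  3  4
  x 11 10 10 10  9  8  7  6  5  5  4  3
The bottom-right entry gives D[11][11] = 3, so no sequence of fewer than 3 edits works. Backtracking through the table gives one optimal edit sequence (3 edits):
  bqsjlotekex → jbqsjlotekex (ins j @1)
  jbqsjlotekex → jbqsjloekex (del t @8)
  jbqsjloekex → jbqsjloxkex (sub e→x @8)
Edit distance = 3.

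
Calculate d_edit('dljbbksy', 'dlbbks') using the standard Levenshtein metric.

Let D[i][j] be the edit distance between the first i characters of 'dljbbksy' and the first j characters of 'dlbbks', with D[i][0] = i, D[0][j] = j, and D[i][j] = D[i-1][j-1] if the characters match, else 1 + min(D[i-1][j], D[i][j-1], D[i-1][j-1]). Filling the table (rows: prefixes of 'dljbbksy', columns: prefixes of 'dlbbks'):
     ε  d  l  b  b  k  s
  ε  0  1  2  3  4  5  6
  d  1  0  1  2  3  4  5
  l  2  1  0  1  2  3  4
  j  3  2  1  1  2  3  4
  b  4  3  2  1  1  2  3
  b  5  4  3  2  1  2  3
  k  6  5  4  3  2  1  2
  s  7  6  5  4  3  2  1
  y  8  7  6  5  4  3  2
The bottom-right entry gives D[8][6] = 2, so no sequence of fewer than 2 edits works. Backtracking through the table gives one optimal edit sequence (2 edits):
  dljbbksy → dlbbksy (del j @3)
  dlbbksy → dlbbks (del y @7)
Edit distance = 2.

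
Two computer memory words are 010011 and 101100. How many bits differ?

Differing positions: 1, 2, 3, 4, 5, 6. Hamming distance = 6.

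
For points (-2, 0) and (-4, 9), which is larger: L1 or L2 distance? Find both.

L1 = |-2 - (-4)| + |0 - 9| = 2 + 9 = 11
L2 = √(2² + 9²) = √85 ≈ 9.2195
L1 ≥ L2 always (equality iff movement is along one axis); L1 > L2 here.
Ratio L1/L2 = 11/√85 ≈ 1.1931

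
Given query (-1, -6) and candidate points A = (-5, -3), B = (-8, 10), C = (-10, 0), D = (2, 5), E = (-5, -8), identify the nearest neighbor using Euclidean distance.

Distances: d(A) = 5, d(B) ≈ 17.4642, d(C) ≈ 10.8167, d(D) ≈ 11.4018, d(E) ≈ 4.4721. Nearest: E = (-5, -8) with distance 4.4721.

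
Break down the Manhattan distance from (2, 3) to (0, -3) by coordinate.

Σ|x_i - y_i| = |2 - 0| + |3 - (-3)| = 2 + 6 = 8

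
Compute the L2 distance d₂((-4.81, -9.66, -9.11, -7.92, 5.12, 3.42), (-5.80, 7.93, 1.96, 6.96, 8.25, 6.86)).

√(Σ(x_i - y_i)²) = √((-4.81 - (-5.8))² + (-9.66 - 7.93)² + (-9.11 - 1.96)² + (-7.92 - 6.96)² + (5.12 - 8.25)² + (3.42 - 6.86)²)
= √(0.99² + (-17.59)² + (-11.07)² + (-14.88)² + (-3.13)² + (-3.44)²) = √(0.9801 + 309.4081 + 122.5449 + 221.4144 + 9.7969 + 11.8336) = √675.978 ≈ 25.9996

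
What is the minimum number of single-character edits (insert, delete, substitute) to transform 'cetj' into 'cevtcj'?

Let D[i][j] be the edit distance between the first i characters of 'cetj' and the first j characters of 'cevtcj', with D[i][0] = i, D[0][j] = j, and D[i][j] = D[i-1][j-1] if the characters match, else 1 + min(D[i-1][j], D[i][j-1], D[i-1][j-1]). Filling the table (rows: prefixes of 'cetj', columns: prefixes of 'cevtcj'):
     ε  c  e  v  t  c  j
  ε  0  1  2  3  4  5  6
  c  1  0  1  2  3  4  5
  e  2  1  0  1  2  3  4
  t  3  2  1  1  1  2  3
  j  4  3  2  2  2  2  2
The bottom-right entry gives D[4][6] = 2, so no sequence of fewer than 2 edits works. Backtracking through the table gives one optimal edit sequence (2 edits):
  cetj → cevtj (ins v @3)
  cevtj → cevtcj (ins c @5)
Edit distance = 2.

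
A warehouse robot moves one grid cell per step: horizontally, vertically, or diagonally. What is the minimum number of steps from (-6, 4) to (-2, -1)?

max(|x_i - y_i|) = max(|-6 - (-2)|, |4 - (-1)|) = max(4, 5) = 5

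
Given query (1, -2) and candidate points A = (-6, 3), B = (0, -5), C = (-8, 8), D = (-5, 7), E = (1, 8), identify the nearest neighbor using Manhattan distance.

Distances: d(A) = 12, d(B) = 4, d(C) = 19, d(D) = 15, d(E) = 10. Nearest: B = (0, -5) with distance 4.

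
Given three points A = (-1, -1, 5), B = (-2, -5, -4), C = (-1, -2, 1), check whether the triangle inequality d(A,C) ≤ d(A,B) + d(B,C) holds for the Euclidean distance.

d(A,B) = √(1² + 4² + 9²) = √98 ≈ 9.8995, d(B,C) = √(1² + 3² + 5²) = √35 ≈ 5.9161, d(A,C) = √(0² + 1² + 4²) = √17 ≈ 4.1231.
d(A,C) ≈ 4.1231 ≤ 9.8995 + 5.9161 = 15.8156. Triangle inequality is satisfied.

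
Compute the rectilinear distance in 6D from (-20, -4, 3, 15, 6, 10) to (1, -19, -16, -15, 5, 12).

Σ|x_i - y_i| = |-20 - 1| + |-4 - (-19)| + |3 - (-16)| + |15 - (-15)| + |6 - 5| + |10 - 12| = 21 + 15 + 19 + 30 + 1 + 2 = 88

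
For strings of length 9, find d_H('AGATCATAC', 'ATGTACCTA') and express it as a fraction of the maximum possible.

Differing positions: 2, 3, 5, 6, 7, 8, 9. Hamming distance = 7. The maximum possible Hamming distance for length-9 strings is 9, so d_H/9 = 7/9 ≈ 0.7778.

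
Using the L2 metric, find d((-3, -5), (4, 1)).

√(Σ(x_i - y_i)²) = √((-3 - 4)² + (-5 - 1)²)
= √((-7)² + (-6)²) = √(49 + 36) = √85 ≈ 9.2195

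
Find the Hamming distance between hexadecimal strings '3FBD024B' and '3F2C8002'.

Differing positions: 3, 4, 5, 6, 7, 8. Hamming distance = 6.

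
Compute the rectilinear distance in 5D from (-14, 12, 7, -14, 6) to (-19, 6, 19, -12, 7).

Σ|x_i - y_i| = |-14 - (-19)| + |12 - 6| + |7 - 19| + |-14 - (-12)| + |6 - 7| = 5 + 6 + 12 + 2 + 1 = 26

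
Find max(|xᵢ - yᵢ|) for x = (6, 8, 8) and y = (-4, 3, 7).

max(|x_i - y_i|) = max(|6 - (-4)|, |8 - 3|, |8 - 7|) = max(10, 5, 1) = 10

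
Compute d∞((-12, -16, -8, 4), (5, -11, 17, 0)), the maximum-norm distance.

max(|x_i - y_i|) = max(|-12 - 5|, |-16 - (-11)|, |-8 - 17|, |4 - 0|) = max(17, 5, 25, 4) = 25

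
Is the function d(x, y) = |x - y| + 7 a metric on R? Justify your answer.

No. d fails identity of indiscernibles (specifically d(x,x) = 0): d(-7, -7) = |-7 - (-7)| + 7 = 0 + 7 = 7 ≠ 0.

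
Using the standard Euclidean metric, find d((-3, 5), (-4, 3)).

√(Σ(x_i - y_i)²) = √((-3 - (-4))² + (5 - 3)²)
= √(1² + 2²) = √(1 + 4) = √5 ≈ 2.2361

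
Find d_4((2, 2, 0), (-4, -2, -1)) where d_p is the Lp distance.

(Σ|x_i - y_i|^4)^(1/4) = (|2 - (-4)|^4 + |2 - (-2)|^4 + |0 - (-1)|^4)^(1/4)
= (6^4 + 4^4 + 1^4)^(1/4) = (1296 + 256 + 1)^(1/4) = (1553)^(1/4) ≈ 6.2776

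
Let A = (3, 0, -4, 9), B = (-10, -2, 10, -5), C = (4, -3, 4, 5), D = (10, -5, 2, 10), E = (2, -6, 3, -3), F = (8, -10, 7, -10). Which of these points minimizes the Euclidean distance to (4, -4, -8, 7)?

Distances: d(A) ≈ 6.0828, d(B) ≈ 25.8457, d(C) ≈ 12.2066, d(D) ≈ 12.083, d(E) ≈ 15.1327, d(F) ≈ 23.7908. Nearest: A = (3, 0, -4, 9) with distance 6.0828.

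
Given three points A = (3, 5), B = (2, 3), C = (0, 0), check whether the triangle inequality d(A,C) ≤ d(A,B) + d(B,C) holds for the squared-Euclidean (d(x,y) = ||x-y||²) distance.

d(A,B) = 1² + 2² = 5, d(B,C) = 2² + 3² = 13, d(A,C) = 3² + 5² = 34.
d(A,C) = 34 > 5 + 13 = 18. Triangle inequality is VIOLATED. (Squared-Euclidean is not a metric — this is a counterexample.)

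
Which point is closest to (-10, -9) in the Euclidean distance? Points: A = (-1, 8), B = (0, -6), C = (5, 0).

Distances: d(A) ≈ 19.2354, d(B) ≈ 10.4403, d(C) ≈ 17.4929. Nearest: B = (0, -6) with distance 10.4403.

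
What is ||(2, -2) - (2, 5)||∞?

max(|x_i - y_i|) = max(|2 - 2|, |-2 - 5|) = max(0, 7) = 7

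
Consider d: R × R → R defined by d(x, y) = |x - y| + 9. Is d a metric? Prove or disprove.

No. d fails identity of indiscernibles (specifically d(x,x) = 0): d(1, 1) = |1 - 1| + 9 = 0 + 9 = 9 ≠ 0.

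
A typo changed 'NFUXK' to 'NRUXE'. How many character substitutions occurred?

Differing positions: 2, 5. Hamming distance = 2.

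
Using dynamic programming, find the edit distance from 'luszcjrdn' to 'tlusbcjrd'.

Let D[i][j] be the edit distance between the first i characters of 'luszcjrdn' and the first j characters of 'tlusbcjrd', with D[i][0] = i, D[0][j] = j, and D[i][j] = D[i-1][j-1] if the characters match, else 1 + min(D[i-1][j], D[i][j-1], D[i-1][j-1]). Filling the table (rows: prefixes of 'luszcjrdn', columns: prefixes of 'tlusbcjrd'):
     ε  t  l  u  s  b  c  j  r  d
  ε  0  1  2  3  4  5  6  7  8  9
  l  1  1  1  2  3  4  5  6  7  8
  u  2  2  2  1  2  3  4  5  6  7
  s  3  3  3  2  1  2  3  4  5  6
  z  4  4  4  3  2  2  3  4  5  6
  c  5  5  5  4  3  3  2  3  4  5
  j  6  6  6  5  4  4  3  2  3  4
  r  7  7  7  6  5  5  4  3  2  3
  d  8  8  8  7  6  6  5  4  3  2
  n  9  9  9  8  7  7  6  5  4  3
The bottom-right entry gives D[9][9] = 3, so no sequence of fewer than 3 edits works. Backtracking through the table gives one optimal edit sequence (3 edits):
  luszcjrdn → tluszcjrdn (ins t @1)
  tluszcjrdn → tlusbcjrdn (sub z→b @5)
  tlusbcjrdn → tlusbcjrd (del n @10)
Edit distance = 3.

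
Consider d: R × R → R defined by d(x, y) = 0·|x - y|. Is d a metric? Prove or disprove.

No. With c = 0, d(x,y) = 0 for all x, y. This fails identity of indiscernibles: d(1, 7) = 0 but 1 ≠ 7.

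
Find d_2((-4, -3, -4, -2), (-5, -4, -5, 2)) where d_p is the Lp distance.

(Σ|x_i - y_i|^2)^(1/2) = (|-4 - (-5)|^2 + |-3 - (-4)|^2 + |-4 - (-5)|^2 + |-2 - 2|^2)^(1/2)
= (1^2 + 1^2 + 1^2 + 4^2)^(1/2) = (1 + 1 + 1 + 16)^(1/2) = (19)^(1/2) ≈ 4.3589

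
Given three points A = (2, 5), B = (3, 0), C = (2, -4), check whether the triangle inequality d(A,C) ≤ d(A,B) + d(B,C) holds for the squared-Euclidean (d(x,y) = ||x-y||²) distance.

d(A,B) = 1² + 5² = 26, d(B,C) = 1² + 4² = 17, d(A,C) = 0² + 9² = 81.
d(A,C) = 81 > 26 + 17 = 43. Triangle inequality is VIOLATED. (Squared-Euclidean is not a metric — this is a counterexample.)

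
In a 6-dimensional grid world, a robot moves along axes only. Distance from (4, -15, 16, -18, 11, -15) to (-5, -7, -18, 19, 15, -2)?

Σ|x_i - y_i| = |4 - (-5)| + |-15 - (-7)| + |16 - (-18)| + |-18 - 19| + |11 - 15| + |-15 - (-2)| = 9 + 8 + 34 + 37 + 4 + 13 = 105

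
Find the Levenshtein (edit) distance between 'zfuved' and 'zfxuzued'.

Let D[i][j] be the edit distance between the first i characters of 'zfuved' and the first j characters of 'zfxuzued', with D[i][0] = i, D[0][j] = j, and D[i][j] = D[i-1][j-1] if the characters match, else 1 + min(D[i-1][j], D[i][j-1], D[i-1][j-1]). Filling the table (rows: prefixes of 'zfuved', columns: prefixes of 'zfxuzued'):
     ε  z  f  x  u  z  u  e  d
  ε  0  1  2  3  4  5  6  7  8
  z  1  0  1  2  3  4  5  6  7
  f  2  1  0  1  2  3  4  5  6
  u  3  2  1  1  1  2  3  4  5
  v  4  3  2  2  2  2  3  4  5
  e  5  4  3  3  3  3  3  3  4
  d  6  5  4  4  4  4  4  4  3
The bottom-right entry gives D[6][8] = 3, so no sequence of fewer than 3 edits works. Backtracking through the table gives one optimal edit sequence (3 edits):
  zfuved → zfxuved (ins x @3)
  zfxuved → zfxuzved (ins z @5)
  zfxuzved → zfxuzued (sub v→u @6)
Edit distance = 3.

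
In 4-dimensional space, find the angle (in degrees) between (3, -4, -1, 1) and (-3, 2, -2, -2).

With u = (3, -4, -1, 1), v = (-3, 2, -2, -2):
u·v = 3·(-3) + (-4)·2 + (-1)·(-2) + 1·(-2) = (-9) + (-8) + 2 + (-2) = -17.
|u| = √(3² + (-4)² + (-1)² + 1²) = √27, |v| = √((-3)² + 2² + (-2)² + (-2)²) = √21, so |u||v| = √(27·21) = √567.
cos θ = (u·v)/(|u||v|) = -17/√567 ≈ -0.713933
θ = arccos(-0.713933) ≈ 135.56°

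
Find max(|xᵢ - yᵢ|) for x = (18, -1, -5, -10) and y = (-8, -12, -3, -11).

max(|x_i - y_i|) = max(|18 - (-8)|, |-1 - (-12)|, |-5 - (-3)|, |-10 - (-11)|) = max(26, 11, 2, 1) = 26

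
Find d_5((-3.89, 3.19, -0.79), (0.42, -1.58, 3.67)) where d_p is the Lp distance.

(Σ|x_i - y_i|^5)^(1/5) = (|-3.89 - 0.42|^5 + |3.19 - (-1.58)|^5 + |-0.79 - 3.67|^5)^(1/5)
= (4.31^5 + 4.77^5 + 4.46^5)^(1/5) ≈ (1487.2581 + 2469.4026 + 1764.7138)^(1/5) = (5721.3745)^(1/5) ≈ 5.6429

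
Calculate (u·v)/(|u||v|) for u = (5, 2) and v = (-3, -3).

With u = (5, 2), v = (-3, -3):
u·v = 5·(-3) + 2·(-3) = (-15) + (-6) = -21.
|u| = √(5² + 2²) = √29, |v| = √((-3)² + (-3)²) = √18, so |u||v| = √(29·18) = √522.
cos θ = (u·v)/(|u||v|) = -21/√522 ≈ -0.9191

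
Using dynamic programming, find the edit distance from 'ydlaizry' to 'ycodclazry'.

Let D[i][j] be the edit distance between the first i characters of 'ydlaizry' and the first j characters of 'ycodclazry', with D[i][0] = i, D[0][j] = j, and D[i][j] = D[i-1][j-1] if the characters match, else 1 + min(D[i-1][j], D[i][j-1], D[i-1][j-1]). Filling the table (rows: prefixes of 'ydlaizry', columns: prefixes of 'ycodclazry'):
     ε  y  c  o  d  c  l  a  z  r  y
  ε  0  1  2  3  4  5  6  7  8  9 10
  y  1  0  1  2  3  4  5  6  7  8  9
  d  2  1  1  2  2  3  4  5  6  7  8
  l  3  2  2  2  3  3  3  4  5  6  7
  a  4  3  3  3  3  4  4  3  4  5  6
  i  5  4  4  4  4  4  5  4  4  5  6
  z  6  5  5  5  5  5  5  5  4  5  6
  r  7  6  6  6  6  6  6  6  5  4  5
  y  8  7  7  7  7  7  7  7  6  5  4
The bottom-right entry gives D[8][10] = 4, so no sequence of fewer than 4 edits works. Backtracking through the table gives one optimal edit sequence (4 edits):
  ydlaizry → ycdlaizry (ins c @2)
  ycdlaizry → ycodlaizry (ins o @3)
  ycodlaizry → ycodclaizry (ins c @5)
  ycodclaizry → ycodclazry (del i @8)
Edit distance = 4.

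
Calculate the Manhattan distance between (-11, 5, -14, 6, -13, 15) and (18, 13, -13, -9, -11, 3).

Σ|x_i - y_i| = |-11 - 18| + |5 - 13| + |-14 - (-13)| + |6 - (-9)| + |-13 - (-11)| + |15 - 3| = 29 + 8 + 1 + 15 + 2 + 12 = 67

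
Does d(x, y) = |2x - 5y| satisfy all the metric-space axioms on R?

No. d fails symmetry: d(5, 2) = |2·5 - 5·2| = |0| = 0, but d(2, 5) = |2·2 - 5·5| = |-21| = 21. Since 0 ≠ 21, d(x,y) ≠ d(y,x) in general.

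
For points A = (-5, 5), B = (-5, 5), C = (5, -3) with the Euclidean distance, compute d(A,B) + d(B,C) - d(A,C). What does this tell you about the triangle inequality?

d(A,B) = √(0² + 0²) = √0 = 0, d(B,C) = √(10² + 8²) = √164 ≈ 12.8062, d(A,C) = √(10² + 8²) = √164 ≈ 12.8062.
d(A,B) + d(B,C) - d(A,C) = 0 + 12.8062 - 12.8062 = 12.8062 - 12.8062 = 0. This is ≥ 0, so the triangle inequality holds for these points.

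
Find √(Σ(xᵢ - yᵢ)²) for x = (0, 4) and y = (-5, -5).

√(Σ(x_i - y_i)²) = √((0 - (-5))² + (4 - (-5))²)
= √(5² + 9²) = √(25 + 81) = √106 ≈ 10.2956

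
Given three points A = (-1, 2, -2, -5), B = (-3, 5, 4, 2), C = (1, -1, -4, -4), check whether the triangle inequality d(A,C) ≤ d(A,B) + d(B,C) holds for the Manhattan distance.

d(A,B) = 2 + 3 + 6 + 7 = 18, d(B,C) = 4 + 6 + 8 + 6 = 24, d(A,C) = 2 + 3 + 2 + 1 = 8.
d(A,C) = 8 ≤ 18 + 24 = 42. Triangle inequality is satisfied.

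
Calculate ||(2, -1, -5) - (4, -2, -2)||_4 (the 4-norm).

(Σ|x_i - y_i|^4)^(1/4) = (|2 - 4|^4 + |-1 - (-2)|^4 + |-5 - (-2)|^4)^(1/4)
= (2^4 + 1^4 + 3^4)^(1/4) = (16 + 1 + 81)^(1/4) = (98)^(1/4) ≈ 3.1463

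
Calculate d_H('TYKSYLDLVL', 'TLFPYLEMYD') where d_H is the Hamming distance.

Differing positions: 2, 3, 4, 7, 8, 9, 10. Hamming distance = 7.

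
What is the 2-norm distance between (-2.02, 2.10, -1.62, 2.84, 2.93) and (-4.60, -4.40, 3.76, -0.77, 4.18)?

(Σ|x_i - y_i|^2)^(1/2) = (|-2.02 - (-4.6)|^2 + |2.1 - (-4.4)|^2 + |-1.62 - 3.76|^2 + |2.84 - (-0.77)|^2 + |2.93 - 4.18|^2)^(1/2)
= (2.58^2 + 6.5^2 + 5.38^2 + 3.61^2 + 1.25^2)^(1/2) = (6.6564 + 42.25 + 28.9444 + 13.0321 + 1.5625)^(1/2) = (92.4454)^(1/2) ≈ 9.6149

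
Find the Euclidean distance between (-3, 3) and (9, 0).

√(Σ(x_i - y_i)²) = √((-3 - 9)² + (3 - 0)²)
= √((-12)² + 3²) = √(144 + 9) = √153 ≈ 12.3693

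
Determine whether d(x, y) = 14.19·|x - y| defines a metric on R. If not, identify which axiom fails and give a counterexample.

Yes. Since |x - y| is a metric on R and 14.19 > 0, the positive scalar multiple 14.19·|x - y| is also a metric: scaling by a positive constant preserves non-negativity, identity (d=0 ⟺ |x-y|=0 ⟺ x=y), symmetry, and the triangle inequality.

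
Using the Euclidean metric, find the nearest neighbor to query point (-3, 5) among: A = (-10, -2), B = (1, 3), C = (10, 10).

Distances: d(A) ≈ 9.8995, d(B) ≈ 4.4721, d(C) ≈ 13.9284. Nearest: B = (1, 3) with distance 4.4721.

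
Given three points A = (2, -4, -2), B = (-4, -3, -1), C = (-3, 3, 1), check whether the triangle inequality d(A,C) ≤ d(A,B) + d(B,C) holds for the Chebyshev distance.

d(A,B) = max(6, 1, 1) = 6, d(B,C) = max(1, 6, 2) = 6, d(A,C) = max(5, 7, 3) = 7.
d(A,C) = 7 ≤ 6 + 6 = 12. Triangle inequality is satisfied.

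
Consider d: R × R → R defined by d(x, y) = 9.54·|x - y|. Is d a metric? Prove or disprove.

Yes. Since |x - y| is a metric on R and 9.54 > 0, the positive scalar multiple 9.54·|x - y| is also a metric: scaling by a positive constant preserves non-negativity, identity (d=0 ⟺ |x-y|=0 ⟺ x=y), symmetry, and the triangle inequality.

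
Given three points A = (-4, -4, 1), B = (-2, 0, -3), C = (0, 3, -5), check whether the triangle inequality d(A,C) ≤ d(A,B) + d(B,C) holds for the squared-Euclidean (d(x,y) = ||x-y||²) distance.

d(A,B) = 2² + 4² + 4² = 36, d(B,C) = 2² + 3² + 2² = 17, d(A,C) = 4² + 7² + 6² = 101.
d(A,C) = 101 > 36 + 17 = 53. Triangle inequality is VIOLATED. (Squared-Euclidean is not a metric — this is a counterexample.)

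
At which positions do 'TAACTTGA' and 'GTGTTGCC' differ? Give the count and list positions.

Differing positions: 1, 2, 3, 4, 6, 7, 8. Hamming distance = 7.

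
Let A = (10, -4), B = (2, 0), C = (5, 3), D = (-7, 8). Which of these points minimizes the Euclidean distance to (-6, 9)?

Distances: d(A) ≈ 20.6155, d(B) ≈ 12.0416, d(C) ≈ 12.53, d(D) ≈ 1.4142. Nearest: D = (-7, 8) with distance 1.4142.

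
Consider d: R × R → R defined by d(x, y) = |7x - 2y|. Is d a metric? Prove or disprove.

No. d fails symmetry: d(8, 5) = |7·8 - 2·5| = |46| = 46, but d(5, 8) = |7·5 - 2·8| = |19| = 19. Since 46 ≠ 19, d(x,y) ≠ d(y,x) in general.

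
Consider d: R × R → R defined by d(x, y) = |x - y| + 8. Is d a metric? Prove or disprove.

No. d fails identity of indiscernibles (specifically d(x,x) = 0): d(-6, -6) = |-6 - (-6)| + 8 = 0 + 8 = 8 ≠ 0.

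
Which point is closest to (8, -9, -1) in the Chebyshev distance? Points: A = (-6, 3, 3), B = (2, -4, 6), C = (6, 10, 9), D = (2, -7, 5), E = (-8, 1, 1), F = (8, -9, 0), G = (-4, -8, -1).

Distances: d(A) = 14, d(B) = 7, d(C) = 19, d(D) = 6, d(E) = 16, d(F) = 1, d(G) = 12. Nearest: F = (8, -9, 0) with distance 1.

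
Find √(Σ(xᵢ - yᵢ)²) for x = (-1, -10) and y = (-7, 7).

√(Σ(x_i - y_i)²) = √((-1 - (-7))² + (-10 - 7)²)
= √(6² + (-17)²) = √(36 + 289) = √325 ≈ 18.0278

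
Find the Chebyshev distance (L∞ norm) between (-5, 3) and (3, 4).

max(|x_i - y_i|) = max(|-5 - 3|, |3 - 4|) = max(8, 1) = 8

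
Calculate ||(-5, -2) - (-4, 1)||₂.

√(Σ(x_i - y_i)²) = √((-5 - (-4))² + (-2 - 1)²)
= √((-1)² + (-3)²) = √(1 + 9) = √10 ≈ 3.1623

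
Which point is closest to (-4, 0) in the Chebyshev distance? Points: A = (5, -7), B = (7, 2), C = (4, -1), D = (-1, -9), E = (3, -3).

Distances: d(A) = 9, d(B) = 11, d(C) = 8, d(D) = 9, d(E) = 7. Nearest: E = (3, -3) with distance 7.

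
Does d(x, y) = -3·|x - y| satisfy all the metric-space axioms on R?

No. With c = -3 < 0, d fails non-negativity: d(8, 13) = -3·|8 - 13| = -3·5 = -15 < 0.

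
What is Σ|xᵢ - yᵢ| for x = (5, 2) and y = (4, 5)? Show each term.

Σ|x_i - y_i| = |5 - 4| + |2 - 5| = 1 + 3 = 4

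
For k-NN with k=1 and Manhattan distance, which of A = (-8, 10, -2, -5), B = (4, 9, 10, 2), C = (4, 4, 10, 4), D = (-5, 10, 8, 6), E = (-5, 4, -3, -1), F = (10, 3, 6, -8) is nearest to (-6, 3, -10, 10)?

Distances: d(A) = 32, d(B) = 44, d(C) = 37, d(D) = 30, d(E) = 20, d(F) = 50. Nearest: E = (-5, 4, -3, -1) with distance 20.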